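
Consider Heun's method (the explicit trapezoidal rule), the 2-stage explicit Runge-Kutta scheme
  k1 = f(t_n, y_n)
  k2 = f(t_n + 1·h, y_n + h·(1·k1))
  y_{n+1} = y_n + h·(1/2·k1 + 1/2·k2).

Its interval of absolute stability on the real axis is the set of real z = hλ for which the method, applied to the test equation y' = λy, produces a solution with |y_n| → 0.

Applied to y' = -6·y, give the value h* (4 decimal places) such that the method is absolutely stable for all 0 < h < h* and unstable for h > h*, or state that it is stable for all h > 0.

Test eqn y'=λy, z=hλ:
  order 2, 2-stage ⇒ R(z)=1+z+z^2/2
  (e.g. R(-1.68)=0.73120, |R|=0.73120)

Boundary: |R(x)|=1, x<0.
x=-1.68: |R|=0.7312
|R(-2.31)|=1.3580 |R(-1.83)|=0.8445 |R(-1.75)|=0.7812
Bisect:
  x_lo=-2.7005 |R|=1.9458  x_hi=-0.2179 |R|=0.8059
  mid=-1.45918 |R|=0.60542 →hi
  mid=-2.07983 |R|=1.08302 →lo
  mid=-1.76951 |R|=0.79607 →hi
  mid=-1.92467 |R|=0.92751 →hi
  mid=-2.00225 |R|=1.00225 →lo
  mid=-1.96346 |R|=0.96413 →hi
  mid=-1.98286 |R|=0.98300 →hi
  ...
  [-2.00013,-1.99998] ⇒ x*=-2.0000
Interval (-2.0000, 0).

(-2.0000,0); λ=-6 ⇒ h* = 0.3333.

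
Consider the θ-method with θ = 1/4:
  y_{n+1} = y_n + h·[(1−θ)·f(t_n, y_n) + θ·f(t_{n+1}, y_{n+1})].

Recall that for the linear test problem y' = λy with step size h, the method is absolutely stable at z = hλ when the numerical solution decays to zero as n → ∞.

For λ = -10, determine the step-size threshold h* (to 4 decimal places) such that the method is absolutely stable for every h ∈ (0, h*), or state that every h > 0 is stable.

Test eqn y'=λy, z=hλ:
  y_{n+1} = y_n + z·[3/4·y_n + 1/4·y_{n+1}] ⇒ (1 − 1/4z)y_{n+1} = (1 + 3/4z)y_n
  R(z) = (1 + 3/4z)/(1 − 1/4z).

Need |R(x)|<1, x<0.
x=-0.39: |R|=0.6446
R=−1: 1+3/4x = −1+1/4x ⇒ -1/2x=2 ⇒ x=2/(-1/2)=-4.0000
Confirm numerically:
  x=-3.819: |R|=0.95370 <1
  x=-2.285: |R|=0.45426 <1
  x=-1.978: |R|=0.32352 <1
  x=-4.449: |R|=1.10628 >1
  x=-4.052: |R|=1.01292 >1
Interval (-4.0000, 0).

(-4.0000,0); λ=-10 ⇒ h* = (4)/10 = 0.4000.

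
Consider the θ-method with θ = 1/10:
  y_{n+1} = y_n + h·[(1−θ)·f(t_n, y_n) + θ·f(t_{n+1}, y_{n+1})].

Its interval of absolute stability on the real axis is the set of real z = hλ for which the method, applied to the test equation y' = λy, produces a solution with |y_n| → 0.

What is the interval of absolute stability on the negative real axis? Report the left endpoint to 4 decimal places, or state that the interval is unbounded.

(-2.5000, 0).

On y'=λy, z=hλ:
  y_{n+1} = y_n + z·[9/10·y_n + 1/10·y_{n+1}] ⇒ (1 − 1/10z)y_{n+1} = (1 + 9/10z)y_n
  Hence R(z) = (1 + 9/10z)/(1 − 1/10z).

Find x<0 with |R(x)|<1.
x=-1.18: |R|=0.0555
R=−1: 1+9/10x = −1+1/10x ⇒ -4/5x=2 ⇒ x=2/(-4/5)=-2.5000
Confirm numerically:
  x=-1.891: |R|=0.59028 <1
  x=-1.458: |R|=0.27247 <1
  x=-1.038: |R|=0.05961 <1
  x=-3.041: |R|=1.33188 >1
  x=-2.830: |R|=1.20577 >1
  x=-2.826: |R|=1.20334 >1
Interval (-2.5000, 0).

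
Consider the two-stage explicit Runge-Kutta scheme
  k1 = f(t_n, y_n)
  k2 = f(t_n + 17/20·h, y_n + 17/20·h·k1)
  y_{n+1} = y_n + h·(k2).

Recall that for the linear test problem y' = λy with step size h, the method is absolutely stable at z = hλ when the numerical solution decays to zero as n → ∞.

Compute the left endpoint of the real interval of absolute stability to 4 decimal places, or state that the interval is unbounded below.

With y'=λy (z=hλ):
  k1=λy_n ⇒ h·k1=z·y_n;  k2=λ(1+17/20z)y_n ⇒ h·k2=z(1+17/20z)y_n
  y_{n+1}/y_n = 1 + z(1+17/20z) = 1 + z + 17/20z²
  ⇒ R(z) = 1 + z + 17/20z².

Need |R(x)|<1, x<0.
x=-0.79: |R|=0.7405
R=1: x+17/20x²=0 ⇒ x=−20/17=-1.1765; min R=1−1/(4·17/20)=0.7059>−1
Confirm numerically:
  x=-1.071: |R|=0.90398 <1
  x=-0.982: |R|=0.83768 <1
  x=-0.721: |R|=0.72086 <1
  x=-0.511: |R|=0.71095 <1
  x=-1.622: |R|=1.61425 >1
  x=-1.314: |R|=1.15361 >1
  x=-1.201: |R|=1.02504 >1
Interval (-1.1765, 0).

z* = -1.1765.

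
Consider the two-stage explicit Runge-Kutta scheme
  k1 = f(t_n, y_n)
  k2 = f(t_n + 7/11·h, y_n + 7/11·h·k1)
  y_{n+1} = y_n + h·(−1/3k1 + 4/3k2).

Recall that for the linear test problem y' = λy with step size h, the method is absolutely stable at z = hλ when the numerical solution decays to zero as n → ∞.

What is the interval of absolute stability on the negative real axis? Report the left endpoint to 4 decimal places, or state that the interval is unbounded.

(-1.1786, 0).

On y'=λy, z=hλ:
  k1=λy_n ⇒ h·k1=z·y_n;  k2=λ(1+7/11z)y_n ⇒ h·k2=z(1+7/11z)y_n
  y_{n+1}/y_n = 1 − 1/3z + 4/3z(1+7/11z) = 1 + z + 28/33z²
  ⇒ R(z) = 1 + z + 28/33z².

Find x<0 with |R(x)|<1.
x=-1.73: |R|=1.8094
R=1: x+28/33x²=0 ⇒ x=−33/28=-1.1786; min R=1−1/(4·28/33)=0.7054>−1
Confirm numerically:
  x=-1.042: |R|=0.87925 <1
  x=-1.023: |R|=0.86496 <1
  x=-0.827: |R|=0.75330 <1
  x=-0.824: |R|=0.75210 <1
  x=-1.684: |R|=1.72218 >1
  x=-1.582: |R|=1.54152 >1
  x=-1.315: |R|=1.15222 >1
So |R|<1 on (-1.1786, 0).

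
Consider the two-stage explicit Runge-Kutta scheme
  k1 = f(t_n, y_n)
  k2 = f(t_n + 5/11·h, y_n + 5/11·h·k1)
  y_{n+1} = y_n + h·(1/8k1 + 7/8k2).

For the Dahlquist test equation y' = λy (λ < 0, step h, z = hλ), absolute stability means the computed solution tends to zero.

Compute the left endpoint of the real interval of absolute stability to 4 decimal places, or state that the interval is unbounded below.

On y'=λy, z=hλ:
  k1=λy_n ⇒ h·k1=z·y_n;  k2=λ(1+5/11z)y_n ⇒ h·k2=z(1+5/11z)y_n
  y_{n+1}/y_n = 1 + 1/8z + 7/8z(1+5/11z) = 1 + z + 35/88z²
  R(z) = 1 + z + 35/88z².

Need |R(x)|<1, x<0.
x=-0.81: |R|=0.4509
R=1: x+35/88x²=0 ⇒ x=−88/35=-2.5143; min R=1−1/(4·35/88)=0.3714>−1
Confirm numerically:
  x=-2.399: |R|=0.89000 <1
  x=-2.060: |R|=0.62780 <1
  x=-2.052: |R|=0.62271 <1
  x=-1.683: |R|=0.44356 <1
  x=-2.941: |R|=1.49913 >1
  x=-2.890: |R|=1.43186 >1
  x=-2.683: |R|=1.18004 >1
Interval (-2.5143, 0).

left endpoint -2.5143.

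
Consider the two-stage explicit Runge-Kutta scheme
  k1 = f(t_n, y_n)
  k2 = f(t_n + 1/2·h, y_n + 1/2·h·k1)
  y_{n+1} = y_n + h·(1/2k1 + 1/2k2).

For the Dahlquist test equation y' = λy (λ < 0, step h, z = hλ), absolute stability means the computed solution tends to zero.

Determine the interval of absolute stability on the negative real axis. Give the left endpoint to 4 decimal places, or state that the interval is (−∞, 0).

z∈(-4.0000,0).

On y'=λy, z=hλ:
  k1=λy_n ⇒ h·k1=z·y_n;  k2=λ(1+1/2z)y_n ⇒ h·k2=z(1+1/2z)y_n
  y_{n+1}/y_n = 1 + 1/2z + 1/2z(1+1/2z) = 1 + z + 1/4z²
  ⇒ R(z) = 1 + z + 1/4z².

Solve |R(x)|<1 on ℝ⁻.
x=-0.67: |R|=0.4422
R=1: x+1/4x²=0 ⇒ x=−4=-4.0000; min R=1−1/(4·1/4)=0.0000>−1
Confirm numerically:
  x=-3.662: |R|=0.69056 <1
  x=-3.179: |R|=0.34751 <1
  x=-2.559: |R|=0.07812 <1
  x=-4.510: |R|=1.57502 >1
  x=-4.496: |R|=1.55750 >1
  x=-4.408: |R|=1.44962 >1
So |R|<1 on (-4.0000, 0).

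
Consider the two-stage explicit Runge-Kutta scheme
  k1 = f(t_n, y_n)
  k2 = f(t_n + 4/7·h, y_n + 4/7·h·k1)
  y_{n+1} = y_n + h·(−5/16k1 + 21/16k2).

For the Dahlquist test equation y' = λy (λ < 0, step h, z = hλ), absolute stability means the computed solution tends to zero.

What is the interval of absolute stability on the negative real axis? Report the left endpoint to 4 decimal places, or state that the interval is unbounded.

(-1.3333, 0).

With y'=λy (z=hλ):
  k1=λy_n ⇒ h·k1=z·y_n;  k2=λ(1+4/7z)y_n ⇒ h·k2=z(1+4/7z)y_n
  y_{n+1}/y_n = 1 − 5/16z + 21/16z(1+4/7z) = 1 + z + 3/4z²
  Hence R(z) = 1 + z + 3/4z².

Solve |R(x)|<1 on ℝ⁻.
x=-1.17: |R|=0.8567
R=1: x+3/4x²=0 ⇒ x=−4/3=-1.3333; min R=1−1/(4·3/4)=0.6667>−1
Confirm numerically:
  x=-1.240: |R|=0.91320 <1
  x=-1.048: |R|=0.77573 <1
  x=-0.840: |R|=0.68920 <1
  x=-1.831: |R|=1.68342 >1
  x=-1.780: |R|=1.59630 >1
  x=-1.424: |R|=1.09683 >1
So |R|<1 on (-1.3333, 0).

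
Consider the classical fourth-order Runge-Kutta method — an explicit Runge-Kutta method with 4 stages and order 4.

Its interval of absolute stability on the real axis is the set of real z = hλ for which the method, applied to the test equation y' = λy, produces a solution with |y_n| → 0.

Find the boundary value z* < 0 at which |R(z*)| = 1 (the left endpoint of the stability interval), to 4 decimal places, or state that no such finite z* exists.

Set f=λy, z=hλ:
  order 4, 4-stage ⇒ R(z)=1+z+z^2/2+z^3/6+z^4/24
  (e.g. R(-1.77)=0.28121, |R|=0.28121)

Need |R(x)|<1, x<0.
x=-1.77: |R|=0.2812
|R(-2.98)|=1.3355 |R(-2.5)|=0.6484 |R(-2.48)|=0.6292
Bisect:
  x_lo=-3.1202 |R|=1.6341  x_hi=-0.3857 |R|=0.6801
  mid=-1.75295 |R|=0.27914 →hi
  mid=-2.43659 |R|=0.58955 →hi
  mid=-2.77841 |R|=0.98967 →hi
  mid=-2.94932 |R|=1.27680 →lo
  mid=-2.86386 |R|=1.12507 →lo
  mid=-2.82114 |R|=1.05540 →lo
  mid=-2.79977 |R|=1.02205 →lo
  mid=-2.78909 |R|=1.00574 →lo
  mid=-2.78375 |R|=0.99767 →hi
  ...
  [-2.78542,-2.78525] ⇒ x*=-2.7853
So |R|<1 on (-2.7853, 0).

z* = -2.7853.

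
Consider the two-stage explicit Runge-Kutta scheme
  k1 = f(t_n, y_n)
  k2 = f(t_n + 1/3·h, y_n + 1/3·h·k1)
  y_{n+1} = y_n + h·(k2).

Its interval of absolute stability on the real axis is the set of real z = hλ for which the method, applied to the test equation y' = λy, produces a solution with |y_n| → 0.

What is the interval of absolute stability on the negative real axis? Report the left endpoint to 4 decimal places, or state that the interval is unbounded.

With y'=λy (z=hλ):
  k1=λy_n ⇒ h·k1=z·y_n;  k2=λ(1+1/3z)y_n ⇒ h·k2=z(1+1/3z)y_n
  y_{n+1}/y_n = 1 + z(1+1/3z) = 1 + z + 1/3z²
  R(z) = 1 + z + 1/3z².

Need |R(x)|<1, x<0.
x=-1.09: |R|=0.3060
R=1: x+1/3x²=0 ⇒ x=−3=-3.0000; min R=1−1/(4·1/3)=0.2500>−1
Confirm numerically:
  x=-2.961: |R|=0.96151 <1
  x=-2.306: |R|=0.46655 <1
  x=-1.971: |R|=0.32395 <1
  x=-3.585: |R|=1.69907 >1
  x=-3.061: |R|=1.06224 >1
So |R|<1 on (-3.0000, 0).

(-3.0000, 0).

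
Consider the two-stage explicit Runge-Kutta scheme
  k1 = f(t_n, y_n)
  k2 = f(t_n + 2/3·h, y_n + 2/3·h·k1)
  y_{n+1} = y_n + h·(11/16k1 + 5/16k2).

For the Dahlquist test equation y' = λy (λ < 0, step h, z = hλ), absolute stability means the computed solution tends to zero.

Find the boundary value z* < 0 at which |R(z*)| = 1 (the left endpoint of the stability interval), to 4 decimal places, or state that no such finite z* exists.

On y'=λy, z=hλ:
  k1=λy_n ⇒ h·k1=z·y_n;  k2=λ(1+2/3z)y_n ⇒ h·k2=z(1+2/3z)y_n
  y_{n+1}/y_n = 1 + 11/16z + 5/16z(1+2/3z) = 1 + z + 5/24z²
  Hence R(z) = 1 + z + 5/24z².

Boundary: |R(x)|=1, x<0.
x=-0.56: |R|=0.5053
R=1: x+5/24x²=0 ⇒ x=−24/5=-4.8000; min R=1−1/(4·5/24)=-0.2000>−1
Confirm numerically:
  x=-3.359: |R|=0.00840 <1
  x=-2.780: |R|=0.16992 <1
  x=-2.287: |R|=0.19734 <1
  x=-5.369: |R|=1.63645 >1
  x=-5.329: |R|=1.58730 >1
  x=-4.866: |R|=1.06691 >1
Interval (-4.8000, 0).

left endpoint -4.8000.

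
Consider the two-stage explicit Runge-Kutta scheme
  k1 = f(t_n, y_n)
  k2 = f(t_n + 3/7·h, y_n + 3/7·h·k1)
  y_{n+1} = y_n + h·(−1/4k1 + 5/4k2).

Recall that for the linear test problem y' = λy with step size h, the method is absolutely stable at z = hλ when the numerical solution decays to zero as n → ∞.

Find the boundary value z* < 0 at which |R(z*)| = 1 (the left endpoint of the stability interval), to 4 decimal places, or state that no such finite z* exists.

z* = -1.8667.

With y'=λy (z=hλ):
  k1=λy_n ⇒ h·k1=z·y_n;  k2=λ(1+3/7z)y_n ⇒ h·k2=z(1+3/7z)y_n
  y_{n+1}/y_n = 1 − 1/4z + 5/4z(1+3/7z) = 1 + z + 15/28z²
  so R(z) = 1 + z + 15/28z².

Need |R(x)|<1, x<0.
x=-1.73: |R|=0.8733
R=1: x+15/28x²=0 ⇒ x=−28/15=-1.8667; min R=1−1/(4·15/28)=0.5333>−1
Confirm numerically:
  x=-1.621: |R|=0.78666 <1
  x=-1.056: |R|=0.54139 <1
  x=-0.891: |R|=0.53429 <1
  x=-0.851: |R|=0.53696 <1
  x=-2.312: |R|=1.55158 >1
  x=-2.068: |R|=1.22305 >1
  x=-1.915: |R|=1.04958 >1
So |R|<1 on (-1.8667, 0).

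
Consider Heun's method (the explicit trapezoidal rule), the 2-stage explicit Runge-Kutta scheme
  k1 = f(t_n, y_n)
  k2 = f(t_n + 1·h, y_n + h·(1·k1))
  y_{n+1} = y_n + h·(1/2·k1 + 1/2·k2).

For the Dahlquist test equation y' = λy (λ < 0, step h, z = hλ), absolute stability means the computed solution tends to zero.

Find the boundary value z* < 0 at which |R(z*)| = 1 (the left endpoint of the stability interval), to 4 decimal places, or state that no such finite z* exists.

Set f=λy, z=hλ:
  order 2, 2-stage ⇒ R(z)=1+z+z^2/2
  (e.g. R(-1.69)=0.73805, |R|=0.73805)

Need |R(x)|<1, x<0.
x=-1.69: |R|=0.7380
|R(-2.03)|=1.0304 |R(-1.94)|=0.9418 |R(-1.56)|=0.6568
Bisect:
  x_lo=-2.5799 |R|=1.7480  x_hi=-0.0775 |R|=0.9255
  mid=-1.32866 |R|=0.55401 →hi
  mid=-1.95427 |R|=0.95531 →hi
  mid=-2.26707 |R|=1.30273 →lo
  mid=-2.11067 |R|=1.11679 →lo
  mid=-2.03247 |R|=1.03299 →lo
  mid=-1.99337 |R|=0.99339 →hi
  mid=-2.01292 |R|=1.01300 →lo
  mid=-2.00314 |R|=1.00315 →lo
  mid=-1.99825 |R|=0.99825 →hi
  ...
  [-2.00009,-1.99993] ⇒ x*=-2.0000
Interval (-2.0000, 0).

left endpoint -2.0000.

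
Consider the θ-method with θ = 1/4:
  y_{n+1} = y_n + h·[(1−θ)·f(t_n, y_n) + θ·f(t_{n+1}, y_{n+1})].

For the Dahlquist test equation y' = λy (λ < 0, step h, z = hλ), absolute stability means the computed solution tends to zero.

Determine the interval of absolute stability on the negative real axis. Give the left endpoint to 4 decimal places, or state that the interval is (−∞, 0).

(-4.0000, 0).

Test eqn y'=λy, z=hλ:
  y_{n+1} = y_n + z·[3/4·y_n + 1/4·y_{n+1}] ⇒ (1 − 1/4z)y_{n+1} = (1 + 3/4z)y_n
  R(z) = (1 + 3/4z)/(1 − 1/4z).

Need |R(x)|<1, x<0.
x=-0.63: |R|=0.4557
R=−1: 1+3/4x = −1+1/4x ⇒ -1/2x=2 ⇒ x=2/(-1/2)=-4.0000
Confirm numerically:
  x=-3.181: |R|=0.77190 <1
  x=-2.975: |R|=0.70609 <1
  x=-2.545: |R|=0.55539 <1
  x=-1.815: |R|=0.24850 <1
  x=-4.272: |R|=1.06576 >1
  x=-4.255: |R|=1.06178 >1
  x=-4.051: |R|=1.01267 >1
Interval (-4.0000, 0).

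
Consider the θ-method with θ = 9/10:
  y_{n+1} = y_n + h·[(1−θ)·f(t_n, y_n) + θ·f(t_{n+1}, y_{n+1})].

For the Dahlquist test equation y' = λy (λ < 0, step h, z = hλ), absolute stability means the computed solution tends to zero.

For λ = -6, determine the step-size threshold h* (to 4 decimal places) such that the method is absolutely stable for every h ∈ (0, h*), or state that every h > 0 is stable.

Test eqn y'=λy, z=hλ:
  y_{n+1} = y_n + z·[1/10·y_n + 9/10·y_{n+1}] ⇒ (1 − 9/10z)y_{n+1} = (1 + 1/10z)y_n
  Hence R(z) = (1 + 1/10z)/(1 − 9/10z).

Boundary: |R(x)|=1, x<0.
x=-0.34: |R|=0.7397
x=-2: |R|=0.2857
x=-10: |R|=0.0000
x=-100: |R|=0.0989
θ=9/10≥1/2 ⇒ |1+1/10x|<|1−9/10x| ∀x<0 ⇒ unbounded interval.

interval (−∞, 0). Any h>0 works for λ=-6.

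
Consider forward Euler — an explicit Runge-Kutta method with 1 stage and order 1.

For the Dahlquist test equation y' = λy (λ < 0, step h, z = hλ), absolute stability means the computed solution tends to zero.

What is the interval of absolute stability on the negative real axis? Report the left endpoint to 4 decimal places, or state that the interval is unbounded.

Set f=λy, z=hλ:
  order 1, 1-stage ⇒ R(z)=1+z
  (e.g. R(-1.54)=-0.54000, |R|=0.54000)

Need |R(x)|<1, x<0.
x=-1.54: |R|=0.5400
|R(-2.36)|=1.3600 |R(-1.35)|=0.3500 |R(-0.61)|=0.3900
Bisect:
  x_lo=-2.3582 |R|=1.3582  x_hi=-0.3405 |R|=0.6595
  mid=-1.34938 |R|=0.34938 →hi
  mid=-1.85380 |R|=0.85380 →hi
  mid=-2.10602 |R|=1.10602 →lo
  mid=-1.97991 |R|=0.97991 →hi
  mid=-2.04296 |R|=1.04296 →lo
  mid=-2.01144 |R|=1.01144 →lo
  mid=-1.99567 |R|=0.99567 →hi
  mid=-2.00356 |R|=1.00356 →lo
  mid=-1.99962 |R|=0.99962 →hi
  ...
  [-2.00011,-1.99998] ⇒ x*=-2.0000
Interval (-2.0000, 0).

(-2.0000, 0).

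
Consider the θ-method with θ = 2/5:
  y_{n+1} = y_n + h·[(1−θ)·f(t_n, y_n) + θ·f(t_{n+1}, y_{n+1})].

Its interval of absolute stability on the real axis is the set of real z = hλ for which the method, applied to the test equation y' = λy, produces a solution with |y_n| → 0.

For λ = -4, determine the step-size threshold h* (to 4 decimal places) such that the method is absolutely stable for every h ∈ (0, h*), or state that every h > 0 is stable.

(-10.0000,0); λ=-4 ⇒ h* = (10)/4 = 2.5000.

Set f=λy, z=hλ:
  y_{n+1} = y_n + z·[3/5·y_n + 2/5·y_{n+1}] ⇒ (1 − 2/5z)y_{n+1} = (1 + 3/5z)y_n
  R(z) = (1 + 3/5z)/(1 − 2/5z).

Find x<0 with |R(x)|<1.
x=-0.87: |R|=0.3546
R=−1: 1+3/5x = −1+2/5x ⇒ -1/5x=2 ⇒ x=2/(-1/5)=-10.0000
Confirm numerically:
  x=-8.331: |R|=0.92295 <1
  x=-6.933: |R|=0.83743 <1
  x=-5.959: |R|=0.76114 <1
  x=-5.690: |R|=0.73687 <1
  x=-10.555: |R|=1.02126 >1
  x=-10.056: |R|=1.00223 >1
Interval (-10.0000, 0).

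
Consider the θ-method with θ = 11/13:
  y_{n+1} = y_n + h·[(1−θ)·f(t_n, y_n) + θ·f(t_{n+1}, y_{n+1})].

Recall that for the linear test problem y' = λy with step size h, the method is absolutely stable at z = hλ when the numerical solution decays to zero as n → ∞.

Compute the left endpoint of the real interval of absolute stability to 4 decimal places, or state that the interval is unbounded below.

Test eqn y'=λy, z=hλ:
  y_{n+1} = y_n + z·[2/13·y_n + 11/13·y_{n+1}] ⇒ (1 − 11/13z)y_{n+1} = (1 + 2/13z)y_n
  R(z) = (1 + 2/13z)/(1 − 11/13z).

Solve |R(x)|<1 on ℝ⁻.
x=-1.79: |R|=0.2882
x=-2: |R|=0.2571
x=-10: |R|=0.0569
x=-100: |R|=0.1680
θ=11/13≥1/2 ⇒ |1+2/13x|<|1−11/13x| ∀x<0 ⇒ interval (−∞,0).

(−∞, 0) — no finite endpoint.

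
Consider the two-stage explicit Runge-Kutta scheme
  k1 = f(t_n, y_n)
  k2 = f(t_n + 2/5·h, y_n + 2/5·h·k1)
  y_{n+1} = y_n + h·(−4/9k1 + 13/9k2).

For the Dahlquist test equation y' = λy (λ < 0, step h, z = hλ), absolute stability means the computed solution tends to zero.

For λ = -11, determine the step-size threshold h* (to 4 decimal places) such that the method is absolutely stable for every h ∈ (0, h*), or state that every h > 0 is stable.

(-1.7308,0); λ=-11 ⇒ h* = (45/26)/11 = 0.1573.

Set f=λy, z=hλ:
  k1=λy_n ⇒ h·k1=z·y_n;  k2=λ(1+2/5z)y_n ⇒ h·k2=z(1+2/5z)y_n
  y_{n+1}/y_n = 1 − 4/9z + 13/9z(1+2/5z) = 1 + z + 26/45z²
  ⇒ R(z) = 1 + z + 26/45z².

Solve |R(x)|<1 on ℝ⁻.
x=-0.59: |R|=0.6111
R=1: x+26/45x²=0 ⇒ x=−45/26=-1.7308; min R=1−1/(4·26/45)=0.5673>−1
Confirm numerically:
  x=-1.466: |R|=0.77573 <1
  x=-1.374: |R|=0.71677 <1
  x=-1.168: |R|=0.62022 <1
  x=-0.783: |R|=0.57123 <1
  x=-2.127: |R|=1.48694 >1
  x=-2.055: |R|=1.38497 >1
  x=-2.032: |R|=1.35366 >1
Interval (-1.7308, 0).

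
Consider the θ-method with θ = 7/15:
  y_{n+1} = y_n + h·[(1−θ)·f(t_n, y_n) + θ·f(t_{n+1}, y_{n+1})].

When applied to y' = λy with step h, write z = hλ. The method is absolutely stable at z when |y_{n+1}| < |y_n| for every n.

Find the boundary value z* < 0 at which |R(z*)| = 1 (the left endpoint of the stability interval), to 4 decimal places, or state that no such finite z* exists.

Test eqn y'=λy, z=hλ:
  y_{n+1} = y_n + z·[8/15·y_n + 7/15·y_{n+1}] ⇒ (1 − 7/15z)y_{n+1} = (1 + 8/15z)y_n
  ⇒ R(z) = (1 + 8/15z)/(1 − 7/15z).

Find x<0 with |R(x)|<1.
x=-0.84: |R|=0.3966
R=−1: 1+8/15x = −1+7/15x ⇒ -1/15x=2 ⇒ x=2/(-1/15)=-30.0000
Confirm numerically:
  x=-25.950: |R|=0.97941 <1
  x=-15.382: |R|=0.88084 <1
  x=-14.231: |R|=0.86242 <1
  x=-12.933: |R|=0.83828 <1
  x=-30.592: |R|=1.00258 >1
  x=-30.333: |R|=1.00146 >1
  x=-30.299: |R|=1.00132 >1
Interval (-30.0000, 0).

left endpoint -30.0000.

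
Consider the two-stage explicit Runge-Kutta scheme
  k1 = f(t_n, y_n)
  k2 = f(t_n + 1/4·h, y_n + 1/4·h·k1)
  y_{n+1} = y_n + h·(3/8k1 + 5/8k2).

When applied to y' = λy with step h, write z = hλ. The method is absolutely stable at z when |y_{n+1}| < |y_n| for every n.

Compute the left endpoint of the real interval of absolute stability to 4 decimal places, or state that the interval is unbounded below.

With y'=λy (z=hλ):
  k1=λy_n ⇒ h·k1=z·y_n;  k2=λ(1+1/4z)y_n ⇒ h·k2=z(1+1/4z)y_n
  y_{n+1}/y_n = 1 + 3/8z + 5/8z(1+1/4z) = 1 + z + 5/32z²
  so R(z) = 1 + z + 5/32z².

Need |R(x)|<1, x<0.
x=-0.82: |R|=0.2851
R=1: x+5/32x²=0 ⇒ x=−32/5=-6.4000; min R=1−1/(4·5/32)=-0.6000>−1
Confirm numerically:
  x=-4.272: |R|=0.42044 <1
  x=-3.182: |R|=0.59995 <1
  x=-3.081: |R|=0.59779 <1
  x=-6.813: |R|=1.43965 >1
  x=-6.447: |R|=1.04735 >1
Stable set (-6.4000, 0).

left endpoint -6.4000.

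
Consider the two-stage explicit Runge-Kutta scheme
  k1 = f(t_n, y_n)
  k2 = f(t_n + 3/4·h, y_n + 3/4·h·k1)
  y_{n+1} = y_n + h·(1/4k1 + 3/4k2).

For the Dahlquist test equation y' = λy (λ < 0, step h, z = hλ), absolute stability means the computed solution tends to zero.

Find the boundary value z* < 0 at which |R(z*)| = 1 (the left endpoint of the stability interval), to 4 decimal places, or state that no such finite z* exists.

With y'=λy (z=hλ):
  k1=λy_n ⇒ h·k1=z·y_n;  k2=λ(1+3/4z)y_n ⇒ h·k2=z(1+3/4z)y_n
  y_{n+1}/y_n = 1 + 1/4z + 3/4z(1+3/4z) = 1 + z + 9/16z²
  ⇒ R(z) = 1 + z + 9/16z².

Need |R(x)|<1, x<0.
x=-0.43: |R|=0.6740
R=1: x+9/16x²=0 ⇒ x=−16/9=-1.7778; min R=1−1/(4·9/16)=0.5556>−1
Confirm numerically:
  x=-1.621: |R|=0.85705 <1
  x=-1.563: |R|=0.81117 <1
  x=-1.024: |R|=0.56582 <1
  x=-0.999: |R|=0.56238 <1
  x=-1.949: |R|=1.18771 >1
  x=-1.911: |R|=1.14321 >1
Stable set (-1.7778, 0).

z* = -1.7778.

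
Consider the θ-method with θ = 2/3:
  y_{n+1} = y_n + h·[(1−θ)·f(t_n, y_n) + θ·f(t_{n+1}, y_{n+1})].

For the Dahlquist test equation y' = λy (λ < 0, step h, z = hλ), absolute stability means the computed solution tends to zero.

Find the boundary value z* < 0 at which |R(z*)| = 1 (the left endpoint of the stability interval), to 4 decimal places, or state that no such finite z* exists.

interval (−∞, 0).

On y'=λy, z=hλ:
  y_{n+1} = y_n + z·[1/3·y_n + 2/3·y_{n+1}] ⇒ (1 − 2/3z)y_{n+1} = (1 + 1/3z)y_n
  R(z) = (1 + 1/3z)/(1 − 2/3z).

Need |R(x)|<1, x<0.
x=-1.09: |R|=0.3687
x=-2: |R|=0.1429
x=-10: |R|=0.3043
x=-100: |R|=0.4778
θ=2/3≥1/2 ⇒ |1+1/3x|<|1−2/3x| ∀x<0 ⇒ unbounded interval.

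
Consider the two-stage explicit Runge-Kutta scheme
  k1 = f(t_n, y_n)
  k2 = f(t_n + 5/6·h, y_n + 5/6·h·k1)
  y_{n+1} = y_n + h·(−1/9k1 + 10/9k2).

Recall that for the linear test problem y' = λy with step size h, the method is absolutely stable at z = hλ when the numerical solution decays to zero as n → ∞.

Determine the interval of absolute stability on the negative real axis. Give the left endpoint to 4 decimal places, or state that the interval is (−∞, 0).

(-1.0800, 0).

Test eqn y'=λy, z=hλ:
  k1=λy_n ⇒ h·k1=z·y_n;  k2=λ(1+5/6z)y_n ⇒ h·k2=z(1+5/6z)y_n
  y_{n+1}/y_n = 1 − 1/9z + 10/9z(1+5/6z) = 1 + z + 25/27z²
  so R(z) = 1 + z + 25/27z².

Need |R(x)|<1, x<0.
x=-1.26: |R|=1.2100
R=1: x+25/27x²=0 ⇒ x=−27/25=-1.0800; min R=1−1/(4·25/27)=0.7300>−1
Confirm numerically:
  x=-0.875: |R|=0.83391 <1
  x=-0.592: |R|=0.73250 <1
  x=-0.584: |R|=0.73179 <1
  x=-1.325: |R|=1.30058 >1
  x=-1.294: |R|=1.25640 >1
Stable set (-1.0800, 0).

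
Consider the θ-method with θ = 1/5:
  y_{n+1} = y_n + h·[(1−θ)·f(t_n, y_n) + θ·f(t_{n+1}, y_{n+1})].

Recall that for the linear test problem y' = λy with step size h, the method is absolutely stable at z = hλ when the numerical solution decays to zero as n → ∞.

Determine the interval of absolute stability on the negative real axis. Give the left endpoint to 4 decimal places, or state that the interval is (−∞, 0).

With y'=λy (z=hλ):
  y_{n+1} = y_n + z·[4/5·y_n + 1/5·y_{n+1}] ⇒ (1 − 1/5z)y_{n+1} = (1 + 4/5z)y_n
  so R(z) = (1 + 4/5z)/(1 − 1/5z).

Solve |R(x)|<1 on ℝ⁻.
x=-0.91: |R|=0.2301
R=−1: 1+4/5x = −1+1/5x ⇒ -3/5x=2 ⇒ x=2/(-3/5)=-3.3333
Confirm numerically:
  x=-2.733: |R|=0.76710 <1
  x=-1.721: |R|=0.28032 <1
  x=-1.579: |R|=0.20003 <1
  x=-3.827: |R|=1.16778 >1
  x=-3.775: |R|=1.15100 >1
  x=-3.370: |R|=1.01314 >1
So |R|<1 on (-3.3333, 0).

(-3.3333, 0).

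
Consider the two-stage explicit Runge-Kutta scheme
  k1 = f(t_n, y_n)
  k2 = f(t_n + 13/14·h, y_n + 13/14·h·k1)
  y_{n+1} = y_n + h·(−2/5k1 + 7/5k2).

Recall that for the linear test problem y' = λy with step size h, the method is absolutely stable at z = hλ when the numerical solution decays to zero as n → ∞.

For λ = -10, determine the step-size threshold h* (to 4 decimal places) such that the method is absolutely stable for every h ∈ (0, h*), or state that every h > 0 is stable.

With y'=λy (z=hλ):
  k1=λy_n ⇒ h·k1=z·y_n;  k2=λ(1+13/14z)y_n ⇒ h·k2=z(1+13/14z)y_n
  y_{n+1}/y_n = 1 − 2/5z + 7/5z(1+13/14z) = 1 + z + 13/10z²
  ⇒ R(z) = 1 + z + 13/10z².

Solve |R(x)|<1 on ℝ⁻.
x=-1.25: |R|=1.7812
R=1: x+13/10x²=0 ⇒ x=−10/13=-0.7692; min R=1−1/(4·13/10)=0.8077>−1
Confirm numerically:
  x=-0.679: |R|=0.92035 <1
  x=-0.584: |R|=0.85937 <1
  x=-0.512: |R|=0.82879 <1
  x=-1.072: |R|=1.42194 >1
  x=-1.059: |R|=1.39893 >1
  x=-0.805: |R|=1.03743 >1
Stable set (-0.7692, 0).

(-0.7692,0); λ=-10 ⇒ h* = (10/13)/10 = 0.0769.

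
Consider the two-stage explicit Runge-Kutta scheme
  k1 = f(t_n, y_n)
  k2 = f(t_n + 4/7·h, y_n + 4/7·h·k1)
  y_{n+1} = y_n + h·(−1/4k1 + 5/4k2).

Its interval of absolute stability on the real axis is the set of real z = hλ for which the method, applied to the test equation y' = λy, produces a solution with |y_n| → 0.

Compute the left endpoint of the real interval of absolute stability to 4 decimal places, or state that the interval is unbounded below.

z* = -1.4000.

Test eqn y'=λy, z=hλ:
  k1=λy_n ⇒ h·k1=z·y_n;  k2=λ(1+4/7z)y_n ⇒ h·k2=z(1+4/7z)y_n
  y_{n+1}/y_n = 1 − 1/4z + 5/4z(1+4/7z) = 1 + z + 5/7z²
  so R(z) = 1 + z + 5/7z².

Need |R(x)|<1, x<0.
x=-0.42: |R|=0.7060
R=1: x+5/7x²=0 ⇒ x=−7/5=-1.4000; min R=1−1/(4·5/7)=0.6500>−1
Confirm numerically:
  x=-1.233: |R|=0.85292 <1
  x=-1.083: |R|=0.75478 <1
  x=-0.902: |R|=0.67915 <1
  x=-0.719: |R|=0.65026 <1
  x=-1.874: |R|=1.63448 >1
  x=-1.602: |R|=1.23115 >1
  x=-1.477: |R|=1.08124 >1
So |R|<1 on (-1.4000, 0).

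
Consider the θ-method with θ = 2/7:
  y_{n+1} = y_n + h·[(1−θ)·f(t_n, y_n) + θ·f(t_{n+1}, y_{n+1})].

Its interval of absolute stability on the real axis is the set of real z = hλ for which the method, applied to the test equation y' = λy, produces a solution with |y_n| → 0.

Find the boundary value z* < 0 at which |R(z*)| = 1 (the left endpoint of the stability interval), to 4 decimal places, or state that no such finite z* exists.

z* = -4.6667.

Test eqn y'=λy, z=hλ:
  y_{n+1} = y_n + z·[5/7·y_n + 2/7·y_{n+1}] ⇒ (1 − 2/7z)y_{n+1} = (1 + 5/7z)y_n
  so R(z) = (1 + 5/7z)/(1 − 2/7z).

Find x<0 with |R(x)|<1.
x=-1.8: |R|=0.1887
R=−1: 1+5/7x = −1+2/7x ⇒ -3/7x=2 ⇒ x=2/(-3/7)=-4.6667
Confirm numerically:
  x=-4.503: |R|=0.96932 <1
  x=-2.642: |R|=0.50554 <1
  x=-2.600: |R|=0.49180 <1
  x=-2.284: |R|=0.38209 <1
  x=-5.163: |R|=1.08594 >1
  x=-5.068: |R|=1.07026 >1
Stable set (-4.6667, 0).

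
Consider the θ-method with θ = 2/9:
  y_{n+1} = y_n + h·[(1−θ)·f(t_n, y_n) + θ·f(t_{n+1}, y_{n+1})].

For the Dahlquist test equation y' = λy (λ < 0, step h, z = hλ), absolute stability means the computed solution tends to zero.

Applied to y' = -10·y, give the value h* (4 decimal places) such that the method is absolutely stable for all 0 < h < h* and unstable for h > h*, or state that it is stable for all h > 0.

(-3.6000,0); λ=-10 ⇒ h* = (18/5)/10 = 0.3600.

Test eqn y'=λy, z=hλ:
  y_{n+1} = y_n + z·[7/9·y_n + 2/9·y_{n+1}] ⇒ (1 − 2/9z)y_{n+1} = (1 + 7/9z)y_n
  so R(z) = (1 + 7/9z)/(1 − 2/9z).

Find x<0 with |R(x)|<1.
x=-0.86: |R|=0.2780
R=−1: 1+7/9x = −1+2/9x ⇒ -5/9x=2 ⇒ x=2/(-5/9)=-3.6000
Confirm numerically:
  x=-3.407: |R|=0.93898 <1
  x=-3.270: |R|=0.89382 <1
  x=-2.807: |R|=0.72868 <1
  x=-1.952: |R|=0.36144 <1
  x=-4.119: |R|=1.15054 >1
  x=-4.114: |R|=1.14918 >1
  x=-4.014: |R|=1.12156 >1
Interval (-3.6000, 0).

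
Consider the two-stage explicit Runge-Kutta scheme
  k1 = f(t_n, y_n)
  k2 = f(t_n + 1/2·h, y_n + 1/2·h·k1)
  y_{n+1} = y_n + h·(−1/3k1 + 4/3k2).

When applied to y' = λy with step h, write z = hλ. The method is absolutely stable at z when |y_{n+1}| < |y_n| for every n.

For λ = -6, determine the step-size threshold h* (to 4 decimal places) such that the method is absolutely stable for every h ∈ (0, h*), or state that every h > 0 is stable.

Set f=λy, z=hλ:
  k1=λy_n ⇒ h·k1=z·y_n;  k2=λ(1+1/2z)y_n ⇒ h·k2=z(1+1/2z)y_n
  y_{n+1}/y_n = 1 − 1/3z + 4/3z(1+1/2z) = 1 + z + 2/3z²
  so R(z) = 1 + z + 2/3z².

Boundary: |R(x)|=1, x<0.
x=-0.33: |R|=0.7426
R=1: x+2/3x²=0 ⇒ x=−3/2=-1.5000; min R=1−1/(4·2/3)=0.6250>−1
Confirm numerically:
  x=-1.436: |R|=0.93873 <1
  x=-1.213: |R|=0.76791 <1
  x=-1.064: |R|=0.69073 <1
  x=-0.800: |R|=0.62667 <1
  x=-2.094: |R|=1.82922 >1
  x=-1.548: |R|=1.04954 >1
Interval (-1.5000, 0).

(-1.5000,0); λ=-6 ⇒ h* = (3/2)/6 = 0.2500.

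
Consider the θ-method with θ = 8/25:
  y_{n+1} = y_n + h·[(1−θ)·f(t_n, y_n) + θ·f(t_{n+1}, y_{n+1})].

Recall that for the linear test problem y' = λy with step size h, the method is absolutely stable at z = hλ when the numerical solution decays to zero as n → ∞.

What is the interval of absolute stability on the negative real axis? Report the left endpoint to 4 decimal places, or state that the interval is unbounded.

(-5.5556, 0).

On y'=λy, z=hλ:
  y_{n+1} = y_n + z·[17/25·y_n + 8/25·y_{n+1}] ⇒ (1 − 8/25z)y_{n+1} = (1 + 17/25z)y_n
  Hence R(z) = (1 + 17/25z)/(1 − 8/25z).

Find x<0 with |R(x)|<1.
x=-1.35: |R|=0.0573
R=−1: 1+17/25x = −1+8/25x ⇒ -9/25x=2 ⇒ x=2/(-9/25)=-5.5556
Confirm numerically:
  x=-4.826: |R|=0.89677 <1
  x=-4.565: |R|=0.85509 <1
  x=-3.580: |R|=0.66853 <1
  x=-2.858: |R|=0.49277 <1
  x=-6.144: |R|=1.07142 >1
  x=-6.040: |R|=1.05947 >1
Stable set (-5.5556, 0).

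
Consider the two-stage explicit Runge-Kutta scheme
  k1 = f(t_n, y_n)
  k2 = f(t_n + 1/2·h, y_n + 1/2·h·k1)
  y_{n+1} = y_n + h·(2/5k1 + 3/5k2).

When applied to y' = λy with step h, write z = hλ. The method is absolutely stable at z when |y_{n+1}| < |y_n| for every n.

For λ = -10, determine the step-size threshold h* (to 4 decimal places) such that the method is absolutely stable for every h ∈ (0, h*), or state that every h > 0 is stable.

(-3.3333,0); λ=-10 ⇒ h* = (10/3)/10 = 0.3333.

With y'=λy (z=hλ):
  k1=λy_n ⇒ h·k1=z·y_n;  k2=λ(1+1/2z)y_n ⇒ h·k2=z(1+1/2z)y_n
  y_{n+1}/y_n = 1 + 2/5z + 3/5z(1+1/2z) = 1 + z + 3/10z²
  so R(z) = 1 + z + 3/10z².

Boundary: |R(x)|=1, x<0.
x=-1.78: |R|=0.1705
R=1: x+3/10x²=0 ⇒ x=−10/3=-3.3333; min R=1−1/(4·3/10)=0.1667>−1
Confirm numerically:
  x=-2.846: |R|=0.58391 <1
  x=-2.242: |R|=0.26597 <1
  x=-1.837: |R|=0.17537 <1
  x=-3.796: |R|=1.52688 >1
  x=-3.413: |R|=1.08157 >1
So |R|<1 on (-3.3333, 0).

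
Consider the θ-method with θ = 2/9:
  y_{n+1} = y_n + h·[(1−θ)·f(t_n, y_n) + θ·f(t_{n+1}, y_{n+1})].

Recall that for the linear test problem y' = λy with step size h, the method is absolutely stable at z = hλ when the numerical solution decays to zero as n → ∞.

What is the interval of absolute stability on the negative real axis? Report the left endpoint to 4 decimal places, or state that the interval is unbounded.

(-3.6000, 0).

With y'=λy (z=hλ):
  y_{n+1} = y_n + z·[7/9·y_n + 2/9·y_{n+1}] ⇒ (1 − 2/9z)y_{n+1} = (1 + 7/9z)y_n
  ⇒ R(z) = (1 + 7/9z)/(1 − 2/9z).

Boundary: |R(x)|=1, x<0.
x=-0.63: |R|=0.4474
R=−1: 1+7/9x = −1+2/9x ⇒ -5/9x=2 ⇒ x=2/(-5/9)=-3.6000
Confirm numerically:
  x=-3.416: |R|=0.94189 <1
  x=-2.165: |R|=0.46174 <1
  x=-2.027: |R|=0.39750 <1
  x=-1.576: |R|=0.16722 <1
  x=-4.157: |R|=1.16085 >1
  x=-3.796: |R|=1.05906 >1
Stable set (-3.6000, 0).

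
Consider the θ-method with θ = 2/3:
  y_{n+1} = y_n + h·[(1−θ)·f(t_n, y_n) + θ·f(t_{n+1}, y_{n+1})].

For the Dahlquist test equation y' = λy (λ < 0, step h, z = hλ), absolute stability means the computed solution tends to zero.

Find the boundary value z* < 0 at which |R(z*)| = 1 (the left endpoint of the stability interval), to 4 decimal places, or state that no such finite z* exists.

unbounded; (−∞, 0).

On y'=λy, z=hλ:
  y_{n+1} = y_n + z·[1/3·y_n + 2/3·y_{n+1}] ⇒ (1 − 2/3z)y_{n+1} = (1 + 1/3z)y_n
  ⇒ R(z) = (1 + 1/3z)/(1 − 2/3z).

Boundary: |R(x)|=1, x<0.
x=-0.66: |R|=0.5417
x=-2: |R|=0.1429
x=-10: |R|=0.3043
x=-100: |R|=0.4778
θ=2/3≥1/2 ⇒ |1+1/3x|<|1−2/3x| ∀x<0 ⇒ unbounded interval.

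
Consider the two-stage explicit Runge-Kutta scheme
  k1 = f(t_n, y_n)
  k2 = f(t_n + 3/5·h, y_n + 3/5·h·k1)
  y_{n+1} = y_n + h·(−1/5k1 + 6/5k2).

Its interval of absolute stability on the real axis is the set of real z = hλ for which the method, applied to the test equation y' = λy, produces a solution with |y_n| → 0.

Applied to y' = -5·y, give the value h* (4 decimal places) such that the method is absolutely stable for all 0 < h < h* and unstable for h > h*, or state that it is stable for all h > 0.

(-1.3889,0); λ=-5 ⇒ h* = (25/18)/5 = 0.2778.

With y'=λy (z=hλ):
  k1=λy_n ⇒ h·k1=z·y_n;  k2=λ(1+3/5z)y_n ⇒ h·k2=z(1+3/5z)y_n
  y_{n+1}/y_n = 1 − 1/5z + 6/5z(1+3/5z) = 1 + z + 18/25z²
  R(z) = 1 + z + 18/25z².

Find x<0 with |R(x)|<1.
x=-1.79: |R|=1.5170
R=1: x+18/25x²=0 ⇒ x=−25/18=-1.3889; min R=1−1/(4·18/25)=0.6528>−1
Confirm numerically:
  x=-1.331: |R|=0.94452 <1
  x=-1.281: |R|=0.90049 <1
  x=-1.158: |R|=0.80749 <1
  x=-1.057: |R|=0.74742 <1
  x=-1.930: |R|=1.75193 >1
  x=-1.622: |R|=1.27224 >1
  x=-1.604: |R|=1.24843 >1
Stable set (-1.3889, 0).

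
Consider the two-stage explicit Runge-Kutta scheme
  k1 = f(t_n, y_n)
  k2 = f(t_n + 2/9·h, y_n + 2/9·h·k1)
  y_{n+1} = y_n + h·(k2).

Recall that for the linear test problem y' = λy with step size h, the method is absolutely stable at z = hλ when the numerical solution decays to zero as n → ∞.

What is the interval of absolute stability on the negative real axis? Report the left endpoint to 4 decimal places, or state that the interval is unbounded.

(-4.5000, 0).

Test eqn y'=λy, z=hλ:
  k1=λy_n ⇒ h·k1=z·y_n;  k2=λ(1+2/9z)y_n ⇒ h·k2=z(1+2/9z)y_n
  y_{n+1}/y_n = 1 + z(1+2/9z) = 1 + z + 2/9z²
  so R(z) = 1 + z + 2/9z².

Boundary: |R(x)|=1, x<0.
x=-0.38: |R|=0.6521
R=1: x+2/9x²=0 ⇒ x=−9/2=-4.5000; min R=1−1/(4·2/9)=-0.1250>−1
Confirm numerically:
  x=-4.322: |R|=0.82904 <1
  x=-4.105: |R|=0.63967 <1
  x=-3.719: |R|=0.35455 <1
  x=-3.034: |R|=0.01159 <1
  x=-4.640: |R|=1.14436 >1
  x=-4.598: |R|=1.10013 >1
So |R|<1 on (-4.5000, 0).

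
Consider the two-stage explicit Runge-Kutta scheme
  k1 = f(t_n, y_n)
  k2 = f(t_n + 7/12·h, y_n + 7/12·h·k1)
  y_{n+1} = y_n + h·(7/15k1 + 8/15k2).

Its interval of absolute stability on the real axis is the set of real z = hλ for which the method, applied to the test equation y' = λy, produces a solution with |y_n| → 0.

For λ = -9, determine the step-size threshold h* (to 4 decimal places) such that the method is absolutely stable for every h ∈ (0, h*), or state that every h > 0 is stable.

Set f=λy, z=hλ:
  k1=λy_n ⇒ h·k1=z·y_n;  k2=λ(1+7/12z)y_n ⇒ h·k2=z(1+7/12z)y_n
  y_{n+1}/y_n = 1 + 7/15z + 8/15z(1+7/12z) = 1 + z + 14/45z²
  Hence R(z) = 1 + z + 14/45z².

Boundary: |R(x)|=1, x<0.
x=-1.74: |R|=0.2019
R=1: x+14/45x²=0 ⇒ x=−45/14=-3.2143; min R=1−1/(4·14/45)=0.1964>−1
Confirm numerically:
  x=-3.155: |R|=0.94181 <1
  x=-3.154: |R|=0.94084 <1
  x=-2.869: |R|=0.69181 <1
  x=-1.730: |R|=0.20112 <1
  x=-3.481: |R|=1.28885 >1
  x=-3.251: |R|=1.03713 >1
Interval (-3.2143, 0).

(-3.2143,0); λ=-9 ⇒ h* = (45/14)/9 = 0.3571.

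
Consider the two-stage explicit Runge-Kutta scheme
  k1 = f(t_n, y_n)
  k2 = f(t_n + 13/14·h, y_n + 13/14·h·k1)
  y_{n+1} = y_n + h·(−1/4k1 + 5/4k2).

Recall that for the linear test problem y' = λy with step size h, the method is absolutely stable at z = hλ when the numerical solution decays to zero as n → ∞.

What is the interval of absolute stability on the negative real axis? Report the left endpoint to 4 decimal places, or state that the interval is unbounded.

With y'=λy (z=hλ):
  k1=λy_n ⇒ h·k1=z·y_n;  k2=λ(1+13/14z)y_n ⇒ h·k2=z(1+13/14z)y_n
  y_{n+1}/y_n = 1 − 1/4z + 5/4z(1+13/14z) = 1 + z + 65/56z²
  so R(z) = 1 + z + 65/56z².

Boundary: |R(x)|=1, x<0.
x=-0.49: |R|=0.7887
R=1: x+65/56x²=0 ⇒ x=−56/65=-0.8615; min R=1−1/(4·65/56)=0.7846>−1
Confirm numerically:
  x=-0.814: |R|=0.95508 <1
  x=-0.637: |R|=0.83398 <1
  x=-0.479: |R|=0.78732 <1
  x=-0.450: |R|=0.78504 <1
  x=-1.444: |R|=1.97625 >1
  x=-1.194: |R|=1.46076 >1
  x=-0.913: |R|=1.05454 >1
Stable set (-0.8615, 0).

(-0.8615, 0).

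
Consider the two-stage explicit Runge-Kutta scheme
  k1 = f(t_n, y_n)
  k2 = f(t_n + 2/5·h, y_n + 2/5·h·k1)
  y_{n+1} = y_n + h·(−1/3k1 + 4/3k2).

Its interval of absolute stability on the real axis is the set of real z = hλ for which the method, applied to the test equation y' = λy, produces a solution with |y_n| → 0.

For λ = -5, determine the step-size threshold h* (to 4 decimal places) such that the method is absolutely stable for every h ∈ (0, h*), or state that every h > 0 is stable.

On y'=λy, z=hλ:
  k1=λy_n ⇒ h·k1=z·y_n;  k2=λ(1+2/5z)y_n ⇒ h·k2=z(1+2/5z)y_n
  y_{n+1}/y_n = 1 − 1/3z + 4/3z(1+2/5z) = 1 + z + 8/15z²
  Hence R(z) = 1 + z + 8/15z².

Need |R(x)|<1, x<0.
x=-1.31: |R|=0.6053
R=1: x+8/15x²=0 ⇒ x=−15/8=-1.8750; min R=1−1/(4·8/15)=0.5312>−1
Confirm numerically:
  x=-1.784: |R|=0.91342 <1
  x=-1.702: |R|=0.84296 <1
  x=-1.202: |R|=0.56856 <1
  x=-0.876: |R|=0.53327 <1
  x=-2.259: |R|=1.46264 >1
  x=-2.079: |R|=1.22620 >1
  x=-2.044: |R|=1.18423 >1
Stable set (-1.8750, 0).

(-1.8750,0); λ=-5 ⇒ h* = (15/8)/5 = 0.3750.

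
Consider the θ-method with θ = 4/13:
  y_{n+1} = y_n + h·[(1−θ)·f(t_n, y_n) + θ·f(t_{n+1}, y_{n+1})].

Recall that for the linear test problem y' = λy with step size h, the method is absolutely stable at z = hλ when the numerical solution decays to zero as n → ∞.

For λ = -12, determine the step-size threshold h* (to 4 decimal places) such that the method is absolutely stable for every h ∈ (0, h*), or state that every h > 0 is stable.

With y'=λy (z=hλ):
  y_{n+1} = y_n + z·[9/13·y_n + 4/13·y_{n+1}] ⇒ (1 − 4/13z)y_{n+1} = (1 + 9/13z)y_n
  ⇒ R(z) = (1 + 9/13z)/(1 − 4/13z).

Boundary: |R(x)|=1, x<0.
x=-0.44: |R|=0.6125
R=−1: 1+9/13x = −1+4/13x ⇒ -5/13x=2 ⇒ x=2/(-5/13)=-5.2000
Confirm numerically:
  x=-4.652: |R|=0.91331 <1
  x=-4.554: |R|=0.89653 <1
  x=-3.698: |R|=0.72978 <1
  x=-5.659: |R|=1.06440 >1
  x=-5.554: |R|=1.05026 >1
  x=-5.497: |R|=1.04244 >1
Stable set (-5.2000, 0).

(-5.2000,0); λ=-12 ⇒ h* = (26/5)/12 = 0.4333.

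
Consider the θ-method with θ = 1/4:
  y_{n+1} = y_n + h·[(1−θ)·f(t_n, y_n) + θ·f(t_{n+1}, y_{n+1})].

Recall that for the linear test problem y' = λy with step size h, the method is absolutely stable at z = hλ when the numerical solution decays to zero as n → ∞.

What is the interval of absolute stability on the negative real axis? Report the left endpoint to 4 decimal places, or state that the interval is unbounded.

z∈(-4.0000,0).

Test eqn y'=λy, z=hλ:
  y_{n+1} = y_n + z·[3/4·y_n + 1/4·y_{n+1}] ⇒ (1 − 1/4z)y_{n+1} = (1 + 3/4z)y_n
  so R(z) = (1 + 3/4z)/(1 − 1/4z).

Need |R(x)|<1, x<0.
x=-0.39: |R|=0.6446
R=−1: 1+3/4x = −1+1/4x ⇒ -1/2x=2 ⇒ x=2/(-1/2)=-4.0000
Confirm numerically:
  x=-3.977: |R|=0.99423 <1
  x=-3.686: |R|=0.91829 <1
  x=-3.559: |R|=0.88332 <1
  x=-3.430: |R|=0.84657 <1
  x=-4.543: |R|=1.12712 >1
  x=-4.179: |R|=1.04377 >1
So |R|<1 on (-4.0000, 0).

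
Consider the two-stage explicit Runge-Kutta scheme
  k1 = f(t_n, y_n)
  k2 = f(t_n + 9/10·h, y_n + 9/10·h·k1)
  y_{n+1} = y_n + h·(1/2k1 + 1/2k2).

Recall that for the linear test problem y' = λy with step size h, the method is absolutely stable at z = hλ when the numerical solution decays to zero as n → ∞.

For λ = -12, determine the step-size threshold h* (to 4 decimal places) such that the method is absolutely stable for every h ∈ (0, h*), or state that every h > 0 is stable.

With y'=λy (z=hλ):
  k1=λy_n ⇒ h·k1=z·y_n;  k2=λ(1+9/10z)y_n ⇒ h·k2=z(1+9/10z)y_n
  y_{n+1}/y_n = 1 + 1/2z + 1/2z(1+9/10z) = 1 + z + 9/20z²
  Hence R(z) = 1 + z + 9/20z².

Find x<0 with |R(x)|<1.
x=-1.43: |R|=0.4902
R=1: x+9/20x²=0 ⇒ x=−20/9=-2.2222; min R=1−1/(4·9/20)=0.4444>−1
Confirm numerically:
  x=-2.154: |R|=0.93387 <1
  x=-1.572: |R|=0.54003 <1
  x=-1.448: |R|=0.49552 <1
  x=-2.640: |R|=1.49632 >1
  x=-2.378: |R|=1.16670 >1
  x=-2.265: |R|=1.04360 >1
Interval (-2.2222, 0).

(-2.2222,0); λ=-12 ⇒ h* = (20/9)/12 = 0.1852.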